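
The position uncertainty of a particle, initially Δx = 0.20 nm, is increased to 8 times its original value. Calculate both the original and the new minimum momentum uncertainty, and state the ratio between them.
Original Δp_min = 2.636 × 10^-25 kg·m/s; new Δp'_min = 3.296 × 10^-26 kg·m/s; ratio Δp'_min/Δp_min = 1/8.

From the uncertainty principle ΔxΔp ≥ ℏ/2, the minimum momentum uncertainty is Δp_min = ℏ/(2Δx).

Original (Δx = 0.20 nm = 2.000e-10 m):
Δp_min = (1.055e-34 J·s)/(2 × 2.000e-10 m) = 2.636e-25 kg·m/s

When Δx → 8Δx:
Δp'_min = ℏ/(2 × 8Δx) = (1/8) × ℏ/(2Δx) = (1/8) × Δp_min
Δp'_min = 1/8 × 2.636e-25 kg·m/s = 3.296e-26 kg·m/s

Since Δp_min ∝ 1/Δx, when Δx is increased to 8 times its original value, Δp_min decreases to 1/8 of its original value.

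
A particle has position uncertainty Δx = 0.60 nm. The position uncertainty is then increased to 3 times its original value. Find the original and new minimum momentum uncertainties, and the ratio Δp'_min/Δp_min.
Original Δp_min = 8.788 × 10^-26 kg·m/s; new Δp'_min = 2.929 × 10^-26 kg·m/s; ratio Δp'_min/Δp_min = 1/3.

From the uncertainty principle ΔxΔp ≥ ℏ/2, the minimum momentum uncertainty is Δp_min = ℏ/(2Δx).

Original (Δx = 0.60 nm = 6.000e-10 m):
Δp_min = (1.055e-34 J·s)/(2 × 6.000e-10 m) = 8.788e-26 kg·m/s

When Δx → 3Δx:
Δp'_min = ℏ/(2 × 3Δx) = (1/3) × ℏ/(2Δx) = (1/3) × Δp_min
Δp'_min = 1/3 × 8.788e-26 kg·m/s = 2.929e-26 kg·m/s

Since Δp_min ∝ 1/Δx, when Δx is increased to 3 times its original value, Δp_min decreases to 1/3 of its original value.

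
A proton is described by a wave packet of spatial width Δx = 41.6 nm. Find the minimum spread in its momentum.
1.268 × 10^-27 kg·m/s

For a wave packet, the spatial width Δx and momentum spread Δp are related by the uncertainty principle:
ΔxΔp ≥ ℏ/2

The minimum momentum spread is:
Δp_min = ℏ/(2Δx)
Δp_min = (1.055e-34 J·s) / (2 × 4.160e-08 m)
Δp_min = 1.268e-27 kg·m/s

A wave packet cannot have both a well-defined position and well-defined momentum.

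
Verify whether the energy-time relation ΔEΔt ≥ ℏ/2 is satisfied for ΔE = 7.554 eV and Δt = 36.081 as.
No, it violates the uncertainty relation.

Calculate the product ΔEΔt:
ΔE = 7.554 eV = 1.210e-18 J
ΔEΔt = (1.210e-18 J) × (3.608e-17 s)
ΔEΔt = 4.367e-35 J·s

Compare to the minimum allowed value ℏ/2:
ℏ/2 = 5.273e-35 J·s

Since ΔEΔt = 4.367e-35 J·s < 5.273e-35 J·s = ℏ/2,
this violates the uncertainty relation.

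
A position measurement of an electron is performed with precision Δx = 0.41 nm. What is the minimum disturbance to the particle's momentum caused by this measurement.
1.286 × 10^-25 kg·m/s

The uncertainty principle implies that measuring position disturbs momentum:
ΔxΔp ≥ ℏ/2

When we measure position with precision Δx, we necessarily introduce a momentum uncertainty:
Δp ≥ ℏ/(2Δx)
Δp_min = (1.055e-34 J·s) / (2 × 4.100e-10 m)
Δp_min = 1.286e-25 kg·m/s

The more precisely we measure position, the greater the momentum disturbance.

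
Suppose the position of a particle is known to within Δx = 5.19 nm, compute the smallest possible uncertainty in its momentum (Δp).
1.016 × 10^-26 kg·m/s

Using the Heisenberg uncertainty principle:
ΔxΔp ≥ ℏ/2

The minimum uncertainty in momentum is:
Δp_min = ℏ/(2Δx)
Δp_min = (1.055e-34 J·s) / (2 × 5.190e-09 m)
Δp_min = 1.016e-26 kg·m/s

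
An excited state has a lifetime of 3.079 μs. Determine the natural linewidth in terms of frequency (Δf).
25.845 kHz

Using the energy-time uncertainty principle and E = hf:
ΔEΔt ≥ ℏ/2
hΔf·Δt ≥ ℏ/2

The minimum frequency uncertainty is:
Δf = ℏ/(2hτ) = 1/(4πτ)
Δf = 1/(4π × 3.079e-06 s)
Δf = 2.585e+04 Hz = 25.845 kHz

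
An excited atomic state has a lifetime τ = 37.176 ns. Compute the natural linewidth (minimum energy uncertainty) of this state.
8.853 neV

Using the energy-time uncertainty principle:
ΔEΔt ≥ ℏ/2

The lifetime τ represents the time uncertainty Δt.
The natural linewidth (minimum energy uncertainty) is:

ΔE = ℏ/(2τ)
ΔE = (1.055e-34 J·s) / (2 × 3.718e-08 s)
ΔE = 1.418e-27 J = 8.853 neV

This natural linewidth limits the precision of spectroscopic measurements.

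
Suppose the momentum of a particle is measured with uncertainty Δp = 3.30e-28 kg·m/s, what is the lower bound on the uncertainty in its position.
159.784 nm

Using the Heisenberg uncertainty principle:
ΔxΔp ≥ ℏ/2

The minimum uncertainty in position is:
Δx_min = ℏ/(2Δp)
Δx_min = (1.055e-34 J·s) / (2 × 3.300e-28 kg·m/s)
Δx_min = 1.598e-07 m = 159.784 nm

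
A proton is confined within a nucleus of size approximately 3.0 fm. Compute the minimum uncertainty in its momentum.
1.758 × 10^-20 kg·m/s

Using the Heisenberg uncertainty principle:
ΔxΔp ≥ ℏ/2

With Δx ≈ L = 3.000e-15 m (the confinement size):
Δp_min = ℏ/(2Δx)
Δp_min = (1.055e-34 J·s) / (2 × 3.000e-15 m)
Δp_min = 1.758e-20 kg·m/s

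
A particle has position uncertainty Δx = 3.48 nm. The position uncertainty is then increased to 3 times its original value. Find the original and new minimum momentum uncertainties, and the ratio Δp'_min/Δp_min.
Original Δp_min = 1.515 × 10^-26 kg·m/s; new Δp'_min = 5.051 × 10^-27 kg·m/s; ratio Δp'_min/Δp_min = 1/3.

From the uncertainty principle ΔxΔp ≥ ℏ/2, the minimum momentum uncertainty is Δp_min = ℏ/(2Δx).

Original (Δx = 3.48 nm = 3.480e-09 m):
Δp_min = (1.055e-34 J·s)/(2 × 3.480e-09 m) = 1.515e-26 kg·m/s

When Δx → 3Δx:
Δp'_min = ℏ/(2 × 3Δx) = (1/3) × ℏ/(2Δx) = (1/3) × Δp_min
Δp'_min = 1/3 × 1.515e-26 kg·m/s = 5.051e-27 kg·m/s

Since Δp_min ∝ 1/Δx, when Δx is increased to 3 times its original value, Δp_min decreases to 1/3 of its original value.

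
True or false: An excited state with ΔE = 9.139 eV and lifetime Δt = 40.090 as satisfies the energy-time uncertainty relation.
Yes, it satisfies the uncertainty relation.

Calculate the product ΔEΔt:
ΔE = 9.139 eV = 1.464e-18 J
ΔEΔt = (1.464e-18 J) × (4.009e-17 s)
ΔEΔt = 5.870e-35 J·s

Compare to the minimum allowed value ℏ/2:
ℏ/2 = 5.273e-35 J·s

Since ΔEΔt = 5.870e-35 J·s ≥ 5.273e-35 J·s = ℏ/2,
this satisfies the uncertainty relation.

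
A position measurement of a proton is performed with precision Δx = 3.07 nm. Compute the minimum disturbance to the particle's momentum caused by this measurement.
1.718 × 10^-26 kg·m/s

The uncertainty principle implies that measuring position disturbs momentum:
ΔxΔp ≥ ℏ/2

When we measure position with precision Δx, we necessarily introduce a momentum uncertainty:
Δp ≥ ℏ/(2Δx)
Δp_min = (1.055e-34 J·s) / (2 × 3.070e-09 m)
Δp_min = 1.718e-26 kg·m/s

The more precisely we measure position, the greater the momentum disturbance.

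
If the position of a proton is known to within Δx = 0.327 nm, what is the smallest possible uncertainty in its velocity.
96.405 m/s

Using the Heisenberg uncertainty principle and Δp = mΔv:
ΔxΔp ≥ ℏ/2
Δx(mΔv) ≥ ℏ/2

The minimum uncertainty in velocity is:
Δv_min = ℏ/(2mΔx)
Δv_min = (1.055e-34 J·s) / (2 × 1.673e-27 kg × 3.270e-10 m)
Δv_min = 9.641e+01 m/s = 96.405 m/s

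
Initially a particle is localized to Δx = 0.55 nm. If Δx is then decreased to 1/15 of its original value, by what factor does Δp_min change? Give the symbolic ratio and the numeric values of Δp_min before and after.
Original Δp_min = 9.587 × 10^-26 kg·m/s; new Δp'_min = 1.438 × 10^-24 kg·m/s; ratio Δp'_min/Δp_min = 15.

From the uncertainty principle ΔxΔp ≥ ℏ/2, the minimum momentum uncertainty is Δp_min = ℏ/(2Δx).

Original (Δx = 0.55 nm = 5.500e-10 m):
Δp_min = (1.055e-34 J·s)/(2 × 5.500e-10 m) = 9.587e-26 kg·m/s

When Δx → (1/15)Δx:
Δp'_min = ℏ/(2 × (1/15)Δx) = 15 × ℏ/(2Δx) = 15 × Δp_min
Δp'_min = 15 × 9.587e-26 kg·m/s = 1.438e-24 kg·m/s

Since Δp_min ∝ 1/Δx, when Δx is decreased to 1/15 of its original value, Δp_min increases to 15 times its original value.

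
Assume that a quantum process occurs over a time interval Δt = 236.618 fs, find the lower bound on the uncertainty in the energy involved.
1.391 meV

Using the energy-time uncertainty principle:
ΔEΔt ≥ ℏ/2

The minimum uncertainty in energy is:
ΔE_min = ℏ/(2Δt)
ΔE_min = (1.055e-34 J·s) / (2 × 2.366e-13 s)
ΔE_min = 2.228e-22 J = 1.391 meV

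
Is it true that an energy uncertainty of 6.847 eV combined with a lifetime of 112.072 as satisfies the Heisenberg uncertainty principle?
Yes, it satisfies the uncertainty relation.

Calculate the product ΔEΔt:
ΔE = 6.847 eV = 1.097e-18 J
ΔEΔt = (1.097e-18 J) × (1.121e-16 s)
ΔEΔt = 1.229e-34 J·s

Compare to the minimum allowed value ℏ/2:
ℏ/2 = 5.273e-35 J·s

Since ΔEΔt = 1.229e-34 J·s ≥ 5.273e-35 J·s = ℏ/2,
this satisfies the uncertainty relation.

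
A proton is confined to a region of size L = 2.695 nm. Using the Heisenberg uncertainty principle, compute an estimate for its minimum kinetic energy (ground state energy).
714.228 neV

Using the uncertainty principle to estimate ground state energy:

1. The position uncertainty is approximately the confinement size:
   Δx ≈ L = 2.695e-09 m

2. From ΔxΔp ≥ ℏ/2, the minimum momentum uncertainty is:
   Δp ≈ ℏ/(2L) = 1.957e-26 kg·m/s

3. The kinetic energy is approximately:
   KE ≈ (Δp)²/(2m) = (1.957e-26)²/(2 × 1.673e-27 kg)
   KE ≈ 1.144e-25 J = 714.228 neV

This is an order-of-magnitude estimate of the ground state energy.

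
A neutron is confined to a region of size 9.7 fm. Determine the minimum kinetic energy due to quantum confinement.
55.057 keV

Using the uncertainty principle:

1. Position uncertainty: Δx ≈ 9.700e-15 m
2. Minimum momentum uncertainty: Δp = ℏ/(2Δx) = 5.436e-21 kg·m/s
3. Minimum kinetic energy:
   KE = (Δp)²/(2m) = (5.436e-21)²/(2 × 1.675e-27 kg)
   KE = 8.821e-15 J = 55.057 keV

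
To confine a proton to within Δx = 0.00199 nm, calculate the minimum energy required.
1.310 eV

Localizing a particle requires giving it sufficient momentum uncertainty:

1. From uncertainty principle: Δp ≥ ℏ/(2Δx)
   Δp_min = (1.055e-34 J·s) / (2 × 1.990e-12 m)
   Δp_min = 2.650e-23 kg·m/s

2. This momentum uncertainty corresponds to kinetic energy:
   KE ≈ (Δp)²/(2m) = (2.650e-23)²/(2 × 1.673e-27 kg)
   KE = 2.099e-19 J = 1.310 eV

Tighter localization requires more energy.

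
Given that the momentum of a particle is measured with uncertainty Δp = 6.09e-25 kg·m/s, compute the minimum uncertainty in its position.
86.582 pm

Using the Heisenberg uncertainty principle:
ΔxΔp ≥ ℏ/2

The minimum uncertainty in position is:
Δx_min = ℏ/(2Δp)
Δx_min = (1.055e-34 J·s) / (2 × 6.090e-25 kg·m/s)
Δx_min = 8.658e-11 m = 86.582 pm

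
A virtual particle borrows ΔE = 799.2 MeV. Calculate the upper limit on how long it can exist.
4.118 × 10^-25 s

Using the energy-time uncertainty principle:
ΔEΔt ≥ ℏ/2

For a virtual particle borrowing energy ΔE, the maximum lifetime is:
Δt_max = ℏ/(2ΔE)

Converting energy:
ΔE = 799.2 MeV = 1.280e-10 J

Δt_max = (1.055e-34 J·s) / (2 × 1.280e-10 J)
Δt_max = 4.118e-25 s = 4.118 × 10^-25 s

Virtual particles with higher borrowed energy exist for shorter times.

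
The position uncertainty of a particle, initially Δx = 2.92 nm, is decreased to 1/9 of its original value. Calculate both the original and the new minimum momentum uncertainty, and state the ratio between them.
Original Δp_min = 1.806 × 10^-26 kg·m/s; new Δp'_min = 1.625 × 10^-25 kg·m/s; ratio Δp'_min/Δp_min = 9.

From the uncertainty principle ΔxΔp ≥ ℏ/2, the minimum momentum uncertainty is Δp_min = ℏ/(2Δx).

Original (Δx = 2.92 nm = 2.920e-09 m):
Δp_min = (1.055e-34 J·s)/(2 × 2.920e-09 m) = 1.806e-26 kg·m/s

When Δx → (1/9)Δx:
Δp'_min = ℏ/(2 × (1/9)Δx) = 9 × ℏ/(2Δx) = 9 × Δp_min
Δp'_min = 9 × 1.806e-26 kg·m/s = 1.625e-25 kg·m/s

Since Δp_min ∝ 1/Δx, when Δx is decreased to 1/9 of its original value, Δp_min increases to 9 times its original value.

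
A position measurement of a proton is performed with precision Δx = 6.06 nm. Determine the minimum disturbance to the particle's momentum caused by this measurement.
8.701 × 10^-27 kg·m/s

The uncertainty principle implies that measuring position disturbs momentum:
ΔxΔp ≥ ℏ/2

When we measure position with precision Δx, we necessarily introduce a momentum uncertainty:
Δp ≥ ℏ/(2Δx)
Δp_min = (1.055e-34 J·s) / (2 × 6.060e-09 m)
Δp_min = 8.701e-27 kg·m/s

The more precisely we measure position, the greater the momentum disturbance.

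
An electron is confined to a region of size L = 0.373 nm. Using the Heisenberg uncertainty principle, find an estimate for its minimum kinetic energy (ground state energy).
68.461 meV

Using the uncertainty principle to estimate ground state energy:

1. The position uncertainty is approximately the confinement size:
   Δx ≈ L = 3.730e-10 m

2. From ΔxΔp ≥ ℏ/2, the minimum momentum uncertainty is:
   Δp ≈ ℏ/(2L) = 1.414e-25 kg·m/s

3. The kinetic energy is approximately:
   KE ≈ (Δp)²/(2m) = (1.414e-25)²/(2 × 9.109e-31 kg)
   KE ≈ 1.097e-20 J = 68.461 meV

This is an order-of-magnitude estimate of the ground state energy.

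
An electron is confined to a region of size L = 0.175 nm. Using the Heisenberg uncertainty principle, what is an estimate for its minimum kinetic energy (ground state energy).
311.019 meV

Using the uncertainty principle to estimate ground state energy:

1. The position uncertainty is approximately the confinement size:
   Δx ≈ L = 1.750e-10 m

2. From ΔxΔp ≥ ℏ/2, the minimum momentum uncertainty is:
   Δp ≈ ℏ/(2L) = 3.013e-25 kg·m/s

3. The kinetic energy is approximately:
   KE ≈ (Δp)²/(2m) = (3.013e-25)²/(2 × 9.109e-31 kg)
   KE ≈ 4.983e-20 J = 311.019 meV

This is an order-of-magnitude estimate of the ground state energy.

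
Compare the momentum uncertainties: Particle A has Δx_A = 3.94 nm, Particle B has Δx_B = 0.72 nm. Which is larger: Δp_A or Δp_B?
Particle B has the larger minimum momentum uncertainty, by a factor of 5.47.

For each particle, the minimum momentum uncertainty is Δp_min = ℏ/(2Δx):

Particle A: Δp_A = ℏ/(2×3.940e-09 m) = 1.338e-26 kg·m/s
Particle B: Δp_B = ℏ/(2×7.200e-10 m) = 7.323e-26 kg·m/s

Ratio: Δp_B/Δp_A = 5.47

Since Δp_min ∝ 1/Δx, the particle with smaller position uncertainty (B) has larger momentum uncertainty.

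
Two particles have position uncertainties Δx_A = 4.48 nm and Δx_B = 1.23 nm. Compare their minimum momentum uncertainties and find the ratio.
Particle B has the larger minimum momentum uncertainty, by a factor of 3.64.

For each particle, the minimum momentum uncertainty is Δp_min = ℏ/(2Δx):

Particle A: Δp_A = ℏ/(2×4.480e-09 m) = 1.177e-26 kg·m/s
Particle B: Δp_B = ℏ/(2×1.230e-09 m) = 4.287e-26 kg·m/s

Ratio: Δp_B/Δp_A = 3.64

Since Δp_min ∝ 1/Δx, the particle with smaller position uncertainty (B) has larger momentum uncertainty.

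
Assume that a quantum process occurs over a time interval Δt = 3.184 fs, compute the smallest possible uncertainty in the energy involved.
103.362 meV

Using the energy-time uncertainty principle:
ΔEΔt ≥ ℏ/2

The minimum uncertainty in energy is:
ΔE_min = ℏ/(2Δt)
ΔE_min = (1.055e-34 J·s) / (2 × 3.184e-15 s)
ΔE_min = 1.656e-20 J = 103.362 meV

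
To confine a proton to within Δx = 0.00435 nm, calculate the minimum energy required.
274.142 meV

Localizing a particle requires giving it sufficient momentum uncertainty:

1. From uncertainty principle: Δp ≥ ℏ/(2Δx)
   Δp_min = (1.055e-34 J·s) / (2 × 4.350e-12 m)
   Δp_min = 1.212e-23 kg·m/s

2. This momentum uncertainty corresponds to kinetic energy:
   KE ≈ (Δp)²/(2m) = (1.212e-23)²/(2 × 1.673e-27 kg)
   KE = 4.392e-20 J = 274.142 meV

Tighter localization requires more energy.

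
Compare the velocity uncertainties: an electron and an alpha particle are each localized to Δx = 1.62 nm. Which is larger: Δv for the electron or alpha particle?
The electron has the larger minimum velocity uncertainty, by a ratio of 7294.3.

For both particles, Δp_min = ℏ/(2Δx) = 3.255e-26 kg·m/s (same for both).

The velocity uncertainty is Δv = Δp/m:
- electron: Δv = 3.255e-26 / 9.109e-31 = 3.573e+04 m/s = 35.731 km/s
- alpha particle: Δv = 3.255e-26 / 6.645e-27 = 4.898e+00 m/s = 4.898 m/s

Ratio: 3.573e+04 / 4.898e+00 = 7294.3

The lighter particle has larger velocity uncertainty because Δv ∝ 1/m.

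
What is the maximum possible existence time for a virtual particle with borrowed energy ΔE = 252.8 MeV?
1.302 ys

Using the energy-time uncertainty principle:
ΔEΔt ≥ ℏ/2

For a virtual particle borrowing energy ΔE, the maximum lifetime is:
Δt_max = ℏ/(2ΔE)

Converting energy:
ΔE = 252.8 MeV = 4.050e-11 J

Δt_max = (1.055e-34 J·s) / (2 × 4.050e-11 J)
Δt_max = 1.302e-24 s = 1.302 ys

Virtual particles with higher borrowed energy exist for shorter times.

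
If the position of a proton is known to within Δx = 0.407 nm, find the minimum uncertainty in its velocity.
77.456 m/s

Using the Heisenberg uncertainty principle and Δp = mΔv:
ΔxΔp ≥ ℏ/2
Δx(mΔv) ≥ ℏ/2

The minimum uncertainty in velocity is:
Δv_min = ℏ/(2mΔx)
Δv_min = (1.055e-34 J·s) / (2 × 1.673e-27 kg × 4.070e-10 m)
Δv_min = 7.746e+01 m/s = 77.456 m/s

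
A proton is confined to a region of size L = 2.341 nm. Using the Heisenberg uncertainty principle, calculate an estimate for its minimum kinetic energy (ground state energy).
946.567 neV

Using the uncertainty principle to estimate ground state energy:

1. The position uncertainty is approximately the confinement size:
   Δx ≈ L = 2.341e-09 m

2. From ΔxΔp ≥ ℏ/2, the minimum momentum uncertainty is:
   Δp ≈ ℏ/(2L) = 2.252e-26 kg·m/s

3. The kinetic energy is approximately:
   KE ≈ (Δp)²/(2m) = (2.252e-26)²/(2 × 1.673e-27 kg)
   KE ≈ 1.517e-25 J = 946.567 neV

This is an order-of-magnitude estimate of the ground state energy.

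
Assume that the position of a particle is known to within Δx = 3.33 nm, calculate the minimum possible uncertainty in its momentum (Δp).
1.583 × 10^-26 kg·m/s

Using the Heisenberg uncertainty principle:
ΔxΔp ≥ ℏ/2

The minimum uncertainty in momentum is:
Δp_min = ℏ/(2Δx)
Δp_min = (1.055e-34 J·s) / (2 × 3.330e-09 m)
Δp_min = 1.583e-26 kg·m/s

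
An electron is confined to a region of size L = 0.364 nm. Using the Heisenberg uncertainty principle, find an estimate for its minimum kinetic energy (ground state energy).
71.889 meV

Using the uncertainty principle to estimate ground state energy:

1. The position uncertainty is approximately the confinement size:
   Δx ≈ L = 3.640e-10 m

2. From ΔxΔp ≥ ℏ/2, the minimum momentum uncertainty is:
   Δp ≈ ℏ/(2L) = 1.449e-25 kg·m/s

3. The kinetic energy is approximately:
   KE ≈ (Δp)²/(2m) = (1.449e-25)²/(2 × 9.109e-31 kg)
   KE ≈ 1.152e-20 J = 71.889 meV

This is an order-of-magnitude estimate of the ground state energy.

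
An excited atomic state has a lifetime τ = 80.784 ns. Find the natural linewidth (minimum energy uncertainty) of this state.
4.074 neV

Using the energy-time uncertainty principle:
ΔEΔt ≥ ℏ/2

The lifetime τ represents the time uncertainty Δt.
The natural linewidth (minimum energy uncertainty) is:

ΔE = ℏ/(2τ)
ΔE = (1.055e-34 J·s) / (2 × 8.078e-08 s)
ΔE = 6.527e-28 J = 4.074 neV

This natural linewidth limits the precision of spectroscopic measurements.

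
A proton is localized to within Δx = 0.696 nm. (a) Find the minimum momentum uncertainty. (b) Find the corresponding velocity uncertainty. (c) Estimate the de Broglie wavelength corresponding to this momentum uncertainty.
(a) Δp_min = 7.576 × 10^-26 kg·m/s
(b) Δv_min = 45.294 m/s
(c) λ_dB = 8.746 nm

Step-by-step:

(a) From the uncertainty principle:
Δp_min = ℏ/(2Δx) = (1.055e-34 J·s)/(2 × 6.960e-10 m) = 7.576e-26 kg·m/s

(b) The velocity uncertainty:
Δv = Δp/m = (7.576e-26 kg·m/s)/(1.673e-27 kg) = 4.529e+01 m/s = 45.294 m/s

(c) The de Broglie wavelength for this momentum:
λ = h/p = (6.626e-34 J·s)/(7.576e-26 kg·m/s) = 8.746e-09 m = 8.746 nm

Note: The de Broglie wavelength is comparable to the localization size, as expected from wave-particle duality.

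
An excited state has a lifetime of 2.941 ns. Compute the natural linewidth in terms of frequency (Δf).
27.058 MHz

Using the energy-time uncertainty principle and E = hf:
ΔEΔt ≥ ℏ/2
hΔf·Δt ≥ ℏ/2

The minimum frequency uncertainty is:
Δf = ℏ/(2hτ) = 1/(4πτ)
Δf = 1/(4π × 2.941e-09 s)
Δf = 2.706e+07 Hz = 27.058 MHz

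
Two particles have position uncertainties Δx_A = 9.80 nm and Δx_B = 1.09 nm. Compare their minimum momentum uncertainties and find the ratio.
Particle B has the larger minimum momentum uncertainty, by a factor of 8.99.

For each particle, the minimum momentum uncertainty is Δp_min = ℏ/(2Δx):

Particle A: Δp_A = ℏ/(2×9.800e-09 m) = 5.380e-27 kg·m/s
Particle B: Δp_B = ℏ/(2×1.090e-09 m) = 4.837e-26 kg·m/s

Ratio: Δp_B/Δp_A = 8.99

Since Δp_min ∝ 1/Δx, the particle with smaller position uncertainty (B) has larger momentum uncertainty.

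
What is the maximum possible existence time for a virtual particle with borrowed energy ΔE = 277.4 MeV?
1.186 ys

Using the energy-time uncertainty principle:
ΔEΔt ≥ ℏ/2

For a virtual particle borrowing energy ΔE, the maximum lifetime is:
Δt_max = ℏ/(2ΔE)

Converting energy:
ΔE = 277.4 MeV = 4.444e-11 J

Δt_max = (1.055e-34 J·s) / (2 × 4.444e-11 J)
Δt_max = 1.186e-24 s = 1.186 ys

Virtual particles with higher borrowed energy exist for shorter times.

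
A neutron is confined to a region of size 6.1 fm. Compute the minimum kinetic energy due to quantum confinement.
139.218 keV

Using the uncertainty principle:

1. Position uncertainty: Δx ≈ 6.100e-15 m
2. Minimum momentum uncertainty: Δp = ℏ/(2Δx) = 8.644e-21 kg·m/s
3. Minimum kinetic energy:
   KE = (Δp)²/(2m) = (8.644e-21)²/(2 × 1.675e-27 kg)
   KE = 2.231e-14 J = 139.218 keV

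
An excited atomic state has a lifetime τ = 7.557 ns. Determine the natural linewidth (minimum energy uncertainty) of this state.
43.550 neV

Using the energy-time uncertainty principle:
ΔEΔt ≥ ℏ/2

The lifetime τ represents the time uncertainty Δt.
The natural linewidth (minimum energy uncertainty) is:

ΔE = ℏ/(2τ)
ΔE = (1.055e-34 J·s) / (2 × 7.557e-09 s)
ΔE = 6.977e-27 J = 43.550 neV

This natural linewidth limits the precision of spectroscopic measurements.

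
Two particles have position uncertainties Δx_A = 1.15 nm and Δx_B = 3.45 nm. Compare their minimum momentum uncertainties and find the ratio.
Particle A has the larger minimum momentum uncertainty, by a factor of 3.00.

For each particle, the minimum momentum uncertainty is Δp_min = ℏ/(2Δx):

Particle A: Δp_A = ℏ/(2×1.150e-09 m) = 4.585e-26 kg·m/s
Particle B: Δp_B = ℏ/(2×3.450e-09 m) = 1.528e-26 kg·m/s

Ratio: Δp_A/Δp_B = 3.00

Since Δp_min ∝ 1/Δx, the particle with smaller position uncertainty (A) has larger momentum uncertainty.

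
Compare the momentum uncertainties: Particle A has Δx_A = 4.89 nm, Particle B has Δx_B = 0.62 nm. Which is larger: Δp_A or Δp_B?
Particle B has the larger minimum momentum uncertainty, by a factor of 7.89.

For each particle, the minimum momentum uncertainty is Δp_min = ℏ/(2Δx):

Particle A: Δp_A = ℏ/(2×4.890e-09 m) = 1.078e-26 kg·m/s
Particle B: Δp_B = ℏ/(2×6.200e-10 m) = 8.505e-26 kg·m/s

Ratio: Δp_B/Δp_A = 7.89

Since Δp_min ∝ 1/Δx, the particle with smaller position uncertainty (B) has larger momentum uncertainty.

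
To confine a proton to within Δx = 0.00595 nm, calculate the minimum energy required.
146.528 meV

Localizing a particle requires giving it sufficient momentum uncertainty:

1. From uncertainty principle: Δp ≥ ℏ/(2Δx)
   Δp_min = (1.055e-34 J·s) / (2 × 5.950e-12 m)
   Δp_min = 8.862e-24 kg·m/s

2. This momentum uncertainty corresponds to kinetic energy:
   KE ≈ (Δp)²/(2m) = (8.862e-24)²/(2 × 1.673e-27 kg)
   KE = 2.348e-20 J = 146.528 meV

Tighter localization requires more energy.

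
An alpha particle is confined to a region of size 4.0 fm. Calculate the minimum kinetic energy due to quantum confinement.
81.613 keV

Using the uncertainty principle:

1. Position uncertainty: Δx ≈ 4.000e-15 m
2. Minimum momentum uncertainty: Δp = ℏ/(2Δx) = 1.318e-20 kg·m/s
3. Minimum kinetic energy:
   KE = (Δp)²/(2m) = (1.318e-20)²/(2 × 6.645e-27 kg)
   KE = 1.308e-14 J = 81.613 keV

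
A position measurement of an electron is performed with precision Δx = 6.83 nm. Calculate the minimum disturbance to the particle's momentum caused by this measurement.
7.720 × 10^-27 kg·m/s

The uncertainty principle implies that measuring position disturbs momentum:
ΔxΔp ≥ ℏ/2

When we measure position with precision Δx, we necessarily introduce a momentum uncertainty:
Δp ≥ ℏ/(2Δx)
Δp_min = (1.055e-34 J·s) / (2 × 6.830e-09 m)
Δp_min = 7.720e-27 kg·m/s

The more precisely we measure position, the greater the momentum disturbance.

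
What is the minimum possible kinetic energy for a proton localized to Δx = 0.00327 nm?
485.131 meV

Localizing a particle requires giving it sufficient momentum uncertainty:

1. From uncertainty principle: Δp ≥ ℏ/(2Δx)
   Δp_min = (1.055e-34 J·s) / (2 × 3.270e-12 m)
   Δp_min = 1.612e-23 kg·m/s

2. This momentum uncertainty corresponds to kinetic energy:
   KE ≈ (Δp)²/(2m) = (1.612e-23)²/(2 × 1.673e-27 kg)
   KE = 7.773e-20 J = 485.131 meV

Tighter localization requires more energy.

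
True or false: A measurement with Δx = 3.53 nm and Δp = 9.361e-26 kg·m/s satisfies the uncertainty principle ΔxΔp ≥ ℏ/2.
Yes, it satisfies the uncertainty principle.

Calculate the product ΔxΔp:
ΔxΔp = (3.530e-09 m) × (9.361e-26 kg·m/s)
ΔxΔp = 3.304e-34 J·s

Compare to the minimum allowed value ℏ/2:
ℏ/2 = 5.273e-35 J·s

Since ΔxΔp = 3.304e-34 J·s ≥ 5.273e-35 J·s = ℏ/2,
the measurement satisfies the uncertainty principle.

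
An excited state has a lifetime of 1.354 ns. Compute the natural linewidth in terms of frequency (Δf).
58.772 MHz

Using the energy-time uncertainty principle and E = hf:
ΔEΔt ≥ ℏ/2
hΔf·Δt ≥ ℏ/2

The minimum frequency uncertainty is:
Δf = ℏ/(2hτ) = 1/(4πτ)
Δf = 1/(4π × 1.354e-09 s)
Δf = 5.877e+07 Hz = 58.772 MHz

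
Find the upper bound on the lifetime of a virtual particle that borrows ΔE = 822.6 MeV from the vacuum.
4.001 × 10^-25 s

Using the energy-time uncertainty principle:
ΔEΔt ≥ ℏ/2

For a virtual particle borrowing energy ΔE, the maximum lifetime is:
Δt_max = ℏ/(2ΔE)

Converting energy:
ΔE = 822.6 MeV = 1.318e-10 J

Δt_max = (1.055e-34 J·s) / (2 × 1.318e-10 J)
Δt_max = 4.001e-25 s = 4.001 × 10^-25 s

Virtual particles with higher borrowed energy exist for shorter times.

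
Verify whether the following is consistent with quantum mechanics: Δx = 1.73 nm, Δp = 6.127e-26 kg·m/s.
Yes, it satisfies the uncertainty principle.

Calculate the product ΔxΔp:
ΔxΔp = (1.730e-09 m) × (6.127e-26 kg·m/s)
ΔxΔp = 1.060e-34 J·s

Compare to the minimum allowed value ℏ/2:
ℏ/2 = 5.273e-35 J·s

Since ΔxΔp = 1.060e-34 J·s ≥ 5.273e-35 J·s = ℏ/2,
the measurement satisfies the uncertainty principle.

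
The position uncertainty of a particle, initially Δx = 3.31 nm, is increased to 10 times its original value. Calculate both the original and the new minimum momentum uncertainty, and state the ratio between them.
Original Δp_min = 1.593 × 10^-26 kg·m/s; new Δp'_min = 1.593 × 10^-27 kg·m/s; ratio Δp'_min/Δp_min = 1/10.

From the uncertainty principle ΔxΔp ≥ ℏ/2, the minimum momentum uncertainty is Δp_min = ℏ/(2Δx).

Original (Δx = 3.31 nm = 3.310e-09 m):
Δp_min = (1.055e-34 J·s)/(2 × 3.310e-09 m) = 1.593e-26 kg·m/s

When Δx → 10Δx:
Δp'_min = ℏ/(2 × 10Δx) = (1/10) × ℏ/(2Δx) = (1/10) × Δp_min
Δp'_min = 1/10 × 1.593e-26 kg·m/s = 1.593e-27 kg·m/s

Since Δp_min ∝ 1/Δx, when Δx is increased to 10 times its original value, Δp_min decreases to 1/10 of its original value.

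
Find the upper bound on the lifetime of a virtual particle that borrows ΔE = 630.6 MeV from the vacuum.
5.219 × 10^-25 s

Using the energy-time uncertainty principle:
ΔEΔt ≥ ℏ/2

For a virtual particle borrowing energy ΔE, the maximum lifetime is:
Δt_max = ℏ/(2ΔE)

Converting energy:
ΔE = 630.6 MeV = 1.010e-10 J

Δt_max = (1.055e-34 J·s) / (2 × 1.010e-10 J)
Δt_max = 5.219e-25 s = 5.219 × 10^-25 s

Virtual particles with higher borrowed energy exist for shorter times.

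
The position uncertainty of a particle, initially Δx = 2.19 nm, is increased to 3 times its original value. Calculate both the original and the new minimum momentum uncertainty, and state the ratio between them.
Original Δp_min = 2.408 × 10^-26 kg·m/s; new Δp'_min = 8.026 × 10^-27 kg·m/s; ratio Δp'_min/Δp_min = 1/3.

From the uncertainty principle ΔxΔp ≥ ℏ/2, the minimum momentum uncertainty is Δp_min = ℏ/(2Δx).

Original (Δx = 2.19 nm = 2.190e-09 m):
Δp_min = (1.055e-34 J·s)/(2 × 2.190e-09 m) = 2.408e-26 kg·m/s

When Δx → 3Δx:
Δp'_min = ℏ/(2 × 3Δx) = (1/3) × ℏ/(2Δx) = (1/3) × Δp_min
Δp'_min = 1/3 × 2.408e-26 kg·m/s = 8.026e-27 kg·m/s

Since Δp_min ∝ 1/Δx, when Δx is increased to 3 times its original value, Δp_min decreases to 1/3 of its original value.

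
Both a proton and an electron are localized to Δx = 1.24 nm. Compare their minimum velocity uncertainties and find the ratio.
The electron has the larger minimum velocity uncertainty, by a ratio of 1836.2.

For both particles, Δp_min = ℏ/(2Δx) = 4.252e-26 kg·m/s (same for both).

The velocity uncertainty is Δv = Δp/m:
- proton: Δv = 4.252e-26 / 1.673e-27 = 2.542e+01 m/s = 25.423 m/s
- electron: Δv = 4.252e-26 / 9.109e-31 = 4.668e+04 m/s = 46.680 km/s

Ratio: 4.668e+04 / 2.542e+01 = 1836.2

The lighter particle has larger velocity uncertainty because Δv ∝ 1/m.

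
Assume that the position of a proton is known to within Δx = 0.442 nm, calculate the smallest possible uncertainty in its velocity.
71.322 m/s

Using the Heisenberg uncertainty principle and Δp = mΔv:
ΔxΔp ≥ ℏ/2
Δx(mΔv) ≥ ℏ/2

The minimum uncertainty in velocity is:
Δv_min = ℏ/(2mΔx)
Δv_min = (1.055e-34 J·s) / (2 × 1.673e-27 kg × 4.420e-10 m)
Δv_min = 7.132e+01 m/s = 71.322 m/s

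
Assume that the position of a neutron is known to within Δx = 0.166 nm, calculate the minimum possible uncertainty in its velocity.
189.645 m/s

Using the Heisenberg uncertainty principle and Δp = mΔv:
ΔxΔp ≥ ℏ/2
Δx(mΔv) ≥ ℏ/2

The minimum uncertainty in velocity is:
Δv_min = ℏ/(2mΔx)
Δv_min = (1.055e-34 J·s) / (2 × 1.675e-27 kg × 1.660e-10 m)
Δv_min = 1.896e+02 m/s = 189.645 m/s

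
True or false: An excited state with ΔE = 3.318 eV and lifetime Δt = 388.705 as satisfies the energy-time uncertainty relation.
Yes, it satisfies the uncertainty relation.

Calculate the product ΔEΔt:
ΔE = 3.318 eV = 5.316e-19 J
ΔEΔt = (5.316e-19 J) × (3.887e-16 s)
ΔEΔt = 2.066e-34 J·s

Compare to the minimum allowed value ℏ/2:
ℏ/2 = 5.273e-35 J·s

Since ΔEΔt = 2.066e-34 J·s ≥ 5.273e-35 J·s = ℏ/2,
this satisfies the uncertainty relation.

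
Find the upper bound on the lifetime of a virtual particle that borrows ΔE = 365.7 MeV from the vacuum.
8.999 × 10^-25 s

Using the energy-time uncertainty principle:
ΔEΔt ≥ ℏ/2

For a virtual particle borrowing energy ΔE, the maximum lifetime is:
Δt_max = ℏ/(2ΔE)

Converting energy:
ΔE = 365.7 MeV = 5.859e-11 J

Δt_max = (1.055e-34 J·s) / (2 × 5.859e-11 J)
Δt_max = 8.999e-25 s = 8.999 × 10^-25 s

Virtual particles with higher borrowed energy exist for shorter times.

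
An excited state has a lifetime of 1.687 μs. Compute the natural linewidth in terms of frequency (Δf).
47.171 kHz

Using the energy-time uncertainty principle and E = hf:
ΔEΔt ≥ ℏ/2
hΔf·Δt ≥ ℏ/2

The minimum frequency uncertainty is:
Δf = ℏ/(2hτ) = 1/(4πτ)
Δf = 1/(4π × 1.687e-06 s)
Δf = 4.717e+04 Hz = 47.171 kHz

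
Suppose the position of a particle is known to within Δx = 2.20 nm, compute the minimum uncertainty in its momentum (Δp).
2.397 × 10^-26 kg·m/s

Using the Heisenberg uncertainty principle:
ΔxΔp ≥ ℏ/2

The minimum uncertainty in momentum is:
Δp_min = ℏ/(2Δx)
Δp_min = (1.055e-34 J·s) / (2 × 2.200e-09 m)
Δp_min = 2.397e-26 kg·m/s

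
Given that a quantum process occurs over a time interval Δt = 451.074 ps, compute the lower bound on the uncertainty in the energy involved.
729.605 neV

Using the energy-time uncertainty principle:
ΔEΔt ≥ ℏ/2

The minimum uncertainty in energy is:
ΔE_min = ℏ/(2Δt)
ΔE_min = (1.055e-34 J·s) / (2 × 4.511e-10 s)
ΔE_min = 1.169e-25 J = 729.605 neV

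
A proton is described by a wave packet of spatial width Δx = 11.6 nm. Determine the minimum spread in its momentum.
4.546 × 10^-27 kg·m/s

For a wave packet, the spatial width Δx and momentum spread Δp are related by the uncertainty principle:
ΔxΔp ≥ ℏ/2

The minimum momentum spread is:
Δp_min = ℏ/(2Δx)
Δp_min = (1.055e-34 J·s) / (2 × 1.160e-08 m)
Δp_min = 4.546e-27 kg·m/s

A wave packet cannot have both a well-defined position and well-defined momentum.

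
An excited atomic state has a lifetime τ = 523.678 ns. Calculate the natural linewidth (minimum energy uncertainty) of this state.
628.451 peV

Using the energy-time uncertainty principle:
ΔEΔt ≥ ℏ/2

The lifetime τ represents the time uncertainty Δt.
The natural linewidth (minimum energy uncertainty) is:

ΔE = ℏ/(2τ)
ΔE = (1.055e-34 J·s) / (2 × 5.237e-07 s)
ΔE = 1.007e-28 J = 628.451 peV

This natural linewidth limits the precision of spectroscopic measurements.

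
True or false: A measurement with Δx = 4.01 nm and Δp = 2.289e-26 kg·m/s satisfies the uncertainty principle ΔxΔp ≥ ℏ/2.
Yes, it satisfies the uncertainty principle.

Calculate the product ΔxΔp:
ΔxΔp = (4.010e-09 m) × (2.289e-26 kg·m/s)
ΔxΔp = 9.179e-35 J·s

Compare to the minimum allowed value ℏ/2:
ℏ/2 = 5.273e-35 J·s

Since ΔxΔp = 9.179e-35 J·s ≥ 5.273e-35 J·s = ℏ/2,
the measurement satisfies the uncertainty principle.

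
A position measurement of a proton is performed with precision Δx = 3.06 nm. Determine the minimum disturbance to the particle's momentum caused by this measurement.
1.723 × 10^-26 kg·m/s

The uncertainty principle implies that measuring position disturbs momentum:
ΔxΔp ≥ ℏ/2

When we measure position with precision Δx, we necessarily introduce a momentum uncertainty:
Δp ≥ ℏ/(2Δx)
Δp_min = (1.055e-34 J·s) / (2 × 3.060e-09 m)
Δp_min = 1.723e-26 kg·m/s

The more precisely we measure position, the greater the momentum disturbance.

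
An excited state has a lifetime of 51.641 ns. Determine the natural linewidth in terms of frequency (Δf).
1.541 MHz

Using the energy-time uncertainty principle and E = hf:
ΔEΔt ≥ ℏ/2
hΔf·Δt ≥ ℏ/2

The minimum frequency uncertainty is:
Δf = ℏ/(2hτ) = 1/(4πτ)
Δf = 1/(4π × 5.164e-08 s)
Δf = 1.541e+06 Hz = 1.541 MHz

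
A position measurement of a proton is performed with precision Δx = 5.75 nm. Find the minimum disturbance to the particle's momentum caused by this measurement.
9.170 × 10^-27 kg·m/s

The uncertainty principle implies that measuring position disturbs momentum:
ΔxΔp ≥ ℏ/2

When we measure position with precision Δx, we necessarily introduce a momentum uncertainty:
Δp ≥ ℏ/(2Δx)
Δp_min = (1.055e-34 J·s) / (2 × 5.750e-09 m)
Δp_min = 9.170e-27 kg·m/s

The more precisely we measure position, the greater the momentum disturbance.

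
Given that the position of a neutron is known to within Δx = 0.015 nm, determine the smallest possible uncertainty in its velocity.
2.099 km/s

Using the Heisenberg uncertainty principle and Δp = mΔv:
ΔxΔp ≥ ℏ/2
Δx(mΔv) ≥ ℏ/2

The minimum uncertainty in velocity is:
Δv_min = ℏ/(2mΔx)
Δv_min = (1.055e-34 J·s) / (2 × 1.675e-27 kg × 1.500e-11 m)
Δv_min = 2.099e+03 m/s = 2.099 km/s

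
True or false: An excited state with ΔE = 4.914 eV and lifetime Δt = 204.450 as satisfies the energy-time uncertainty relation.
Yes, it satisfies the uncertainty relation.

Calculate the product ΔEΔt:
ΔE = 4.914 eV = 7.873e-19 J
ΔEΔt = (7.873e-19 J) × (2.044e-16 s)
ΔEΔt = 1.610e-34 J·s

Compare to the minimum allowed value ℏ/2:
ℏ/2 = 5.273e-35 J·s

Since ΔEΔt = 1.610e-34 J·s ≥ 5.273e-35 J·s = ℏ/2,
this satisfies the uncertainty relation.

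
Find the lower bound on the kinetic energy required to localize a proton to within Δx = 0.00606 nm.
141.257 meV

Localizing a particle requires giving it sufficient momentum uncertainty:

1. From uncertainty principle: Δp ≥ ℏ/(2Δx)
   Δp_min = (1.055e-34 J·s) / (2 × 6.060e-12 m)
   Δp_min = 8.701e-24 kg·m/s

2. This momentum uncertainty corresponds to kinetic energy:
   KE ≈ (Δp)²/(2m) = (8.701e-24)²/(2 × 1.673e-27 kg)
   KE = 2.263e-20 J = 141.257 meV

Tighter localization requires more energy.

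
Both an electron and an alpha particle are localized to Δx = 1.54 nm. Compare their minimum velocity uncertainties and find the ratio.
The electron has the larger minimum velocity uncertainty, by a ratio of 7294.3.

For both particles, Δp_min = ℏ/(2Δx) = 3.424e-26 kg·m/s (same for both).

The velocity uncertainty is Δv = Δp/m:
- electron: Δv = 3.424e-26 / 9.109e-31 = 3.759e+04 m/s = 37.587 km/s
- alpha particle: Δv = 3.424e-26 / 6.645e-27 = 5.153e+00 m/s = 5.153 m/s

Ratio: 3.759e+04 / 5.153e+00 = 7294.3

The lighter particle has larger velocity uncertainty because Δv ∝ 1/m.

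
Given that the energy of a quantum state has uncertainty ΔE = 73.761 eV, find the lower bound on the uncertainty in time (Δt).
4.462 as

Using the energy-time uncertainty principle:
ΔEΔt ≥ ℏ/2

The minimum uncertainty in time is:
Δt_min = ℏ/(2ΔE)
Δt_min = (1.055e-34 J·s) / (2 × 1.182e-17 J)
Δt_min = 4.462e-18 s = 4.462 as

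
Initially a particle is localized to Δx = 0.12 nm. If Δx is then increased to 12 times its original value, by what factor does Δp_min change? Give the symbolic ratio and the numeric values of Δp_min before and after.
Original Δp_min = 4.394 × 10^-25 kg·m/s; new Δp'_min = 3.662 × 10^-26 kg·m/s; ratio Δp'_min/Δp_min = 1/12.

From the uncertainty principle ΔxΔp ≥ ℏ/2, the minimum momentum uncertainty is Δp_min = ℏ/(2Δx).

Original (Δx = 0.12 nm = 1.200e-10 m):
Δp_min = (1.055e-34 J·s)/(2 × 1.200e-10 m) = 4.394e-25 kg·m/s

When Δx → 12Δx:
Δp'_min = ℏ/(2 × 12Δx) = (1/12) × ℏ/(2Δx) = (1/12) × Δp_min
Δp'_min = 1/12 × 4.394e-25 kg·m/s = 3.662e-26 kg·m/s

Since Δp_min ∝ 1/Δx, when Δx is increased to 12 times its original value, Δp_min decreases to 1/12 of its original value.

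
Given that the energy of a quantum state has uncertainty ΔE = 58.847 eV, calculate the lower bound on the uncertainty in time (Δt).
5.593 as

Using the energy-time uncertainty principle:
ΔEΔt ≥ ℏ/2

The minimum uncertainty in time is:
Δt_min = ℏ/(2ΔE)
Δt_min = (1.055e-34 J·s) / (2 × 9.428e-18 J)
Δt_min = 5.593e-18 s = 5.593 as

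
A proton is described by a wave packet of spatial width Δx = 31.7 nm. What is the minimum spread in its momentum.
1.663 × 10^-27 kg·m/s

For a wave packet, the spatial width Δx and momentum spread Δp are related by the uncertainty principle:
ΔxΔp ≥ ℏ/2

The minimum momentum spread is:
Δp_min = ℏ/(2Δx)
Δp_min = (1.055e-34 J·s) / (2 × 3.170e-08 m)
Δp_min = 1.663e-27 kg·m/s

A wave packet cannot have both a well-defined position and well-defined momentum.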